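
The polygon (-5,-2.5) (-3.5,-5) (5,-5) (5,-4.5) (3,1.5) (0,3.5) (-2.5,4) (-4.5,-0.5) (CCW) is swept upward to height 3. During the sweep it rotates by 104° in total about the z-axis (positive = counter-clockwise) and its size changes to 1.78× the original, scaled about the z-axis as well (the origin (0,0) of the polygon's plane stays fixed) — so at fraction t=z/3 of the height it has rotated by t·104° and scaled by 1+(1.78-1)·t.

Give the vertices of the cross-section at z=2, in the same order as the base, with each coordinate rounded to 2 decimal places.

Cross-section at z=2: (0.87,-8.45) (5.23,-7.66) (9.79,4.43) (9.08,4.70) (-0.52,5.07) (-4.98,1.88) (-7.03,-1.41) (-1.70,-6.67)

t = z/height = 2/3 = 0.666667
s = 1 + (scale-1)·z/height = 1 + (1.78-1)·2/3 = 1.520000
θ = twist·z/height = 104°·2/3 = 69.3333° = 1.210095 rad
cos θ = 0.352931, sin θ = 0.935650 (intermediates below are computed at full precision and shown rounded to 5 d.p.)
v1: (-5,-2.5) → rotate → (0.57447,-5.56057) → ×s → (0.87320,-8.45207) → (0.87,-8.45)
v2: (-3.5,-5) → rotate → (3.44299,-5.03943) → ×s → (5.23335,-7.65993) → (5.23,-7.66)
v3: (5,-5) → rotate → (6.44290,2.91359) → ×s → (9.79321,4.42866) → (9.79,4.43)
v4: (5,-4.5) → rotate → (5.97508,3.09006) → ×s → (9.08211,4.69689) → (9.08,4.70)
v5: (3,1.5) → rotate → (-0.34468,3.33634) → ×s → (-0.52392,5.07124) → (-0.52,5.07)
v6: (0,3.5) → rotate → (-3.27477,1.23526) → ×s → (-4.97766,1.87759) → (-4.98,1.88)
v7: (-2.5,4) → rotate → (-4.62492,-0.92740) → ×s → (-7.02989,-1.40965) → (-7.03,-1.41)
v8: (-4.5,-0.5) → rotate → (-1.12036,-4.38689) → ×s → (-1.70295,-6.66807) → (-1.70,-6.67)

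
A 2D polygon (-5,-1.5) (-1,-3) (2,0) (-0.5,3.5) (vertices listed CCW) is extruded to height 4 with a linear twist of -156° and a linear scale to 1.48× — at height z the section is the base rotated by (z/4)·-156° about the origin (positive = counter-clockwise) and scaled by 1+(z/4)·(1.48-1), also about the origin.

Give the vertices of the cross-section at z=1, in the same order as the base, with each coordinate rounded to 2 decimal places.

Cross-section at z=1: (-5.41,2.22) (-2.98,-1.91) (1.74,-1.41) (2.03,3.40)

t = z/height = 1/4 = 0.25
s = 1 + (scale-1)·z/height = 1 + (1.48-1)·1/4 = 1.120000
θ = twist·z/height = -156°·1/4 = -39.0000° = -0.680678 rad
cos θ = 0.777146, sin θ = -0.629320 (intermediates below are computed at full precision and shown rounded to 5 d.p.)
v1: (-5,-1.5) → rotate → (-4.82971,1.98088) → ×s → (-5.40928,2.21859) → (-5.41,2.22)
v2: (-1,-3) → rotate → (-2.66511,-1.70212) → ×s → (-2.98492,-1.90637) → (-2.98,-1.91)
v3: (2,0) → rotate → (1.55429,-1.25864) → ×s → (1.74081,-1.40968) → (1.74,-1.41)
v4: (-0.5,3.5) → rotate → (1.81405,3.03467) → ×s → (2.03173,3.39883) → (2.03,3.40)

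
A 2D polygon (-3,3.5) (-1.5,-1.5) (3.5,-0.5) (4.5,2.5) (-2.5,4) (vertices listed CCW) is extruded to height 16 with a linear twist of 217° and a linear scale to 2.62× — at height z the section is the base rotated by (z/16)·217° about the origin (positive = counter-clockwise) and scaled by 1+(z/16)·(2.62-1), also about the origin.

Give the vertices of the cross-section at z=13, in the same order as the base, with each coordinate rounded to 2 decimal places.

Cross-section at z=13: (6.41,-8.54) (3.69,3.24) (-8.02,1.68) (-10.77,-5.11) (5.18,-9.62)

t = z/height = 13/16 = 0.8125
s = 1 + (scale-1)·z/height = 1 + (2.62-1)·13/16 = 2.316250
θ = twist·z/height = 217°·13/16 = 176.3125° = 3.077234 rad
cos θ = -0.997930, sin θ = 0.064315 (intermediates below are computed at full precision and shown rounded to 5 d.p.)
v1: (-3,3.5) → rotate → (2.76869,-3.68570) → ×s → (6.41297,-8.53700) → (6.41,-8.54)
v2: (-1.5,-1.5) → rotate → (1.59337,1.40042) → ×s → (3.69063,3.24373) → (3.69,3.24)
v3: (3.5,-0.5) → rotate → (-3.46060,0.72407) → ×s → (-8.01561,1.67712) → (-8.02,1.68)
v4: (4.5,2.5) → rotate → (-4.65147,-2.20541) → ×s → (-10.77397,-5.10828) → (-10.77,-5.11)
v5: (-2.5,4) → rotate → (2.23757,-4.15251) → ×s → (5.18276,-9.61824) → (5.18,-9.62)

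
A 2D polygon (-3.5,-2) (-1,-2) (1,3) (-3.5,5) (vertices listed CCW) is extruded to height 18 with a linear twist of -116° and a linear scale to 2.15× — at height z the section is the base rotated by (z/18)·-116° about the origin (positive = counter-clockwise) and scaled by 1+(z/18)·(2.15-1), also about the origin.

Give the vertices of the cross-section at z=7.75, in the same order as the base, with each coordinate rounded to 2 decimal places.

Cross-section at z=7.75: (-5.66,2.08) (-3.25,-0.78) (4.40,1.74) (2.35,8.82)

t = z/height = 7.75/18 = 0.430556
s = 1 + (scale-1)·z/height = 1 + (2.15-1)·7.75/18 = 1.495139
θ = twist·z/height = -116°·7.75/18 = -49.9444° = -0.871695 rad
cos θ = 0.643530, sin θ = -0.765421 (intermediates below are computed at full precision and shown rounded to 5 d.p.)
v1: (-3.5,-2) → rotate → (-3.78320,1.39191) → ×s → (-5.65640,2.08110) → (-5.66,2.08)
v2: (-1,-2) → rotate → (-2.17437,-0.52164) → ×s → (-3.25099,-0.77992) → (-3.25,-0.78)
v3: (1,3) → rotate → (2.93979,1.16517) → ×s → (4.39540,1.74209) → (4.40,1.74)
v4: (-3.5,5) → rotate → (1.57475,5.89662) → ×s → (2.35447,8.81627) → (2.35,8.82)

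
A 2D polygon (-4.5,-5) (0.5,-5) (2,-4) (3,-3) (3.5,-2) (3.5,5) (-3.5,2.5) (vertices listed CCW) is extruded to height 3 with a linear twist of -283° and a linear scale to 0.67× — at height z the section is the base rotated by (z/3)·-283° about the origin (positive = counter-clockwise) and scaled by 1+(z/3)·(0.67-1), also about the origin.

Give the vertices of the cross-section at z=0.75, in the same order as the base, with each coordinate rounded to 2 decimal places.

Cross-section at z=0.75: (-5.69,2.39) (-4.18,-1.95) (-2.86,-2.94) (-1.69,-3.51) (-0.67,-3.64) (5.39,-1.52) (1.11,3.79)

t = z/height = 0.75/3 = 0.25
s = 1 + (scale-1)·z/height = 1 + (0.67-1)·0.75/3 = 0.917500
θ = twist·z/height = -283°·0.75/3 = -70.7500° = -1.234820 rad
cos θ = 0.329691, sin θ = -0.944089 (intermediates below are computed at full precision and shown rounded to 5 d.p.)
v1: (-4.5,-5) → rotate → (-6.20405,2.59995) → ×s → (-5.69222,2.38545) → (-5.69,2.39)
v2: (0.5,-5) → rotate → (-4.55560,-2.12050) → ×s → (-4.17976,-1.94556) → (-4.18,-1.95)
v3: (2,-4) → rotate → (-3.11697,-3.20694) → ×s → (-2.85982,-2.94237) → (-2.86,-2.94)
v4: (3,-3) → rotate → (-1.84320,-3.82134) → ×s → (-1.69113,-3.50608) → (-1.69,-3.51)
v5: (3.5,-2) → rotate → (-0.73426,-3.96369) → ×s → (-0.67368,-3.63669) → (-0.67,-3.64)
v6: (3.5,5) → rotate → (5.87436,-1.65586) → ×s → (5.38973,-1.51925) → (5.39,-1.52)
v7: (-3.5,2.5) → rotate → (1.20631,4.12854) → ×s → (1.10679,3.78793) → (1.11,3.79)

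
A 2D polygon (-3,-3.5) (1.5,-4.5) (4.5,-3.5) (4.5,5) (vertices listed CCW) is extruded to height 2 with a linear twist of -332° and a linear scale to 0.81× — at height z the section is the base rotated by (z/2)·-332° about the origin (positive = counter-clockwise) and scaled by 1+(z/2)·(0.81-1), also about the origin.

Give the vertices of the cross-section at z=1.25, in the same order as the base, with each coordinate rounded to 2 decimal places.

Cross-section at z=1.25: (3.77,1.52) (0.66,4.13) (-2.09,4.57) (-5.55,-2.08)

t = z/height = 1.25/2 = 0.625
s = 1 + (scale-1)·z/height = 1 + (0.81-1)·1.25/2 = 0.881250
θ = twist·z/height = -332°·1.25/2 = -207.5000° = -3.621558 rad
cos θ = -0.887011, sin θ = 0.461749 (intermediates below are computed at full precision and shown rounded to 5 d.p.)
v1: (-3,-3.5) → rotate → (4.27715,1.71929) → ×s → (3.76924,1.51513) → (3.77,1.52)
v2: (1.5,-4.5) → rotate → (0.74735,4.68417) → ×s → (0.65860,4.12793) → (0.66,4.13)
v3: (4.5,-3.5) → rotate → (-2.37543,5.18241) → ×s → (-2.09335,4.56700) → (-2.09,4.57)
v4: (4.5,5) → rotate → (-6.30029,-2.35719) → ×s → (-5.55213,-2.07727) → (-5.55,-2.08)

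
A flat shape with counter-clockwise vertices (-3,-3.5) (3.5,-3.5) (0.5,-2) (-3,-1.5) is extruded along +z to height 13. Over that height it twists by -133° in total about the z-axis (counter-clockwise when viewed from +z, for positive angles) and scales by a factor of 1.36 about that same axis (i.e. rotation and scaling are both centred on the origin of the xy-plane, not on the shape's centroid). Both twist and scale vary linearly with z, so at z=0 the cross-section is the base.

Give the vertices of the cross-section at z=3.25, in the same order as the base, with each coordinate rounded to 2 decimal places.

Cross-section at z=3.25: (-4.83,-1.40) (1.10,-5.28) (-0.74,-2.12) (-3.63,0.43)

t = z/height = 3.25/13 = 0.25
s = 1 + (scale-1)·z/height = 1 + (1.36-1)·3.25/13 = 1.090000
θ = twist·z/height = -133°·3.25/13 = -33.2500° = -0.580322 rad
cos θ = 0.836286, sin θ = -0.548293 (intermediates below are computed at full precision and shown rounded to 5 d.p.)
v1: (-3,-3.5) → rotate → (-4.42788,-1.28212) → ×s → (-4.82639,-1.39751) → (-4.83,-1.40)
v2: (3.5,-3.5) → rotate → (1.00798,-4.84603) → ×s → (1.09869,-5.28217) → (1.10,-5.28)
v3: (0.5,-2) → rotate → (-0.67844,-1.94672) → ×s → (-0.73950,-2.12192) → (-0.74,-2.12)
v4: (-3,-1.5) → rotate → (-3.33130,0.39045) → ×s → (-3.63112,0.42559) → (-3.63,0.43)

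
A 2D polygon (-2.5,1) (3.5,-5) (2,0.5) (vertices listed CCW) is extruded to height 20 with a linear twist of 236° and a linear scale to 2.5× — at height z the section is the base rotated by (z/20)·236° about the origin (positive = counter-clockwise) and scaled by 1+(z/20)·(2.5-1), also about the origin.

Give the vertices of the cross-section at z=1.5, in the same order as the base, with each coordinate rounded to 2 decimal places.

Cross-section at z=1.5: (-2.99,0.21) (5.40,-4.12) (1.95,1.21)

t = z/height = 1.5/20 = 0.075
s = 1 + (scale-1)·z/height = 1 + (2.5-1)·1.5/20 = 1.112500
θ = twist·z/height = 236°·1.5/20 = 17.7000° = 0.308923 rad
cos θ = 0.952661, sin θ = 0.304033 (intermediates below are computed at full precision and shown rounded to 5 d.p.)
v1: (-2.5,1) → rotate → (-2.68569,0.19258) → ×s → (-2.98783,0.21424) → (-2.99,0.21)
v2: (3.5,-5) → rotate → (4.85448,-3.69919) → ×s → (5.40061,-4.11535) → (5.40,-4.12)
v3: (2,0.5) → rotate → (1.75331,1.08440) → ×s → (1.95055,1.20639) → (1.95,1.21)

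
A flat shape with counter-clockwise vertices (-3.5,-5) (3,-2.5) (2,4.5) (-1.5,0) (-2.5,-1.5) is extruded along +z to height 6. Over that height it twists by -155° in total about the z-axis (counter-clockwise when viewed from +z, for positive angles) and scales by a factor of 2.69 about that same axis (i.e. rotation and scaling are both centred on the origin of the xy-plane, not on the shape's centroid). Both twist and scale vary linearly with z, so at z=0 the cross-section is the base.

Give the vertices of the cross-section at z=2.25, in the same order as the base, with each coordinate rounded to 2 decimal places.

Cross-section at z=2.25: (-9.96,0.54) (-0.88,-6.32) (7.97,1.11) (-1.29,2.08) (-4.24,2.17)

t = z/height = 2.25/6 = 0.375
s = 1 + (scale-1)·z/height = 1 + (2.69-1)·2.25/6 = 1.633750
θ = twist·z/height = -155°·2.25/6 = -58.1250° = -1.014473 rad
cos θ = 0.528068, sin θ = -0.849202 (intermediates below are computed at full precision and shown rounded to 5 d.p.)
v1: (-3.5,-5) → rotate → (-6.09425,0.33187) → ×s → (-9.95648,0.54219) → (-9.96,0.54)
v2: (3,-2.5) → rotate → (-0.53880,-3.86778) → ×s → (-0.88027,-6.31898) → (-0.88,-6.32)
v3: (2,4.5) → rotate → (4.87755,0.67790) → ×s → (7.96869,1.10752) → (7.97,1.11)
v4: (-1.5,0) → rotate → (-0.79210,1.27380) → ×s → (-1.29410,2.08108) → (-1.29,2.08)
v5: (-2.5,-1.5) → rotate → (-2.59397,1.33090) → ×s → (-4.23790,2.17436) → (-4.24,2.17)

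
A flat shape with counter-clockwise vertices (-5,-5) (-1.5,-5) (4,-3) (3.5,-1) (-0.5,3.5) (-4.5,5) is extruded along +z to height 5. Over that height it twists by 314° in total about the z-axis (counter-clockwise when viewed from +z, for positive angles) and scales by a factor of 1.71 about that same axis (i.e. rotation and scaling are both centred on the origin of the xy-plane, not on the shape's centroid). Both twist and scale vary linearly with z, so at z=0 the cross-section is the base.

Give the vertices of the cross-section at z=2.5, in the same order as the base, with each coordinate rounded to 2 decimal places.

t = z/height = 2.5/5 = 0.5
s = 1 + (scale-1)·z/height = 1 + (1.71-1)·2.5/5 = 1.355000
θ = twist·z/height = 314°·2.5/5 = 157.0000° = 2.740167 rad
cos θ = -0.920505, sin θ = 0.390731 (intermediates below are computed at full precision and shown rounded to 5 d.p.)
v1: (-5,-5) → rotate → (6.55618,2.64887) → ×s → (8.88362,3.58922) → (8.88,3.59)
v2: (-1.5,-5) → rotate → (3.33441,4.01643) → ×s → (4.51813,5.44226) → (4.52,5.44)
v3: (4,-3) → rotate → (-2.50983,4.32444) → ×s → (-3.40081,5.85961) → (-3.40,5.86)
v4: (3.5,-1) → rotate → (-2.83104,2.28806) → ×s → (-3.83605,3.10033) → (-3.84,3.10)
v5: (-0.5,3.5) → rotate → (-0.90731,-3.41713) → ×s → (-1.22940,-4.63021) → (-1.23,-4.63)
v6: (-4.5,5) → rotate → (2.18862,-6.36081) → ×s → (2.96557,-8.61890) → (2.97,-8.62)

Cross-section at z=2.5: (8.88,3.59) (4.52,5.44) (-3.40,5.86) (-3.84,3.10) (-1.23,-4.63) (2.97,-8.62)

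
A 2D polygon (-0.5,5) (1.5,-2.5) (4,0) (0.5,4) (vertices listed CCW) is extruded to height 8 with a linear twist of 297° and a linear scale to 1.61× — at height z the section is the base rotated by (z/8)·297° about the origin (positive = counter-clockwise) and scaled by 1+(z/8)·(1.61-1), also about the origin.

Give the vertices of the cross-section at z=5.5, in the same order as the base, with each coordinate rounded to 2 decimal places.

t = z/height = 5.5/8 = 0.6875
s = 1 + (scale-1)·z/height = 1 + (1.61-1)·5.5/8 = 1.419375
θ = twist·z/height = 297°·5.5/8 = 204.1875° = 3.563744 rad
cos θ = -0.912210, sin θ = -0.409724 (intermediates below are computed at full precision and shown rounded to 5 d.p.)
v1: (-0.5,5) → rotate → (2.50472,-4.35619) → ×s → (3.55514,-6.18306) → (3.56,-6.18)
v2: (1.5,-2.5) → rotate → (-2.39262,1.66594) → ×s → (-3.39603,2.36459) → (-3.40,2.36)
v3: (4,0) → rotate → (-3.64884,-1.63890) → ×s → (-5.17907,-2.32621) → (-5.18,-2.33)
v4: (0.5,4) → rotate → (1.18279,-3.85370) → ×s → (1.67882,-5.46985) → (1.68,-5.47)

Cross-section at z=5.5: (3.56,-6.18) (-3.40,2.36) (-5.18,-2.33) (1.68,-5.47)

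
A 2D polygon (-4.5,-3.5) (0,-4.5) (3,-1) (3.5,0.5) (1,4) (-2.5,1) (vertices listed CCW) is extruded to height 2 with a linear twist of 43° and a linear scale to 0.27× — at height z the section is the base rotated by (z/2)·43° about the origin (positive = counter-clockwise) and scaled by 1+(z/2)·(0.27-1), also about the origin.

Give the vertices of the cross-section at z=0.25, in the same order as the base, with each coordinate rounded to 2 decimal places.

Cross-section at z=0.25: (-3.77,-3.55) (0.38,-4.07) (2.80,-0.65) (3.12,0.75) (0.56,3.70) (-2.35,0.69)

t = z/height = 0.25/2 = 0.125
s = 1 + (scale-1)·z/height = 1 + (0.27-1)·0.25/2 = 0.908750
θ = twist·z/height = 43°·0.25/2 = 5.3750° = 0.093811 rad
cos θ = 0.995603, sin θ = 0.093674 (intermediates below are computed at full precision and shown rounded to 5 d.p.)
v1: (-4.5,-3.5) → rotate → (-4.15235,-3.90614) → ×s → (-3.77345,-3.54971) → (-3.77,-3.55)
v2: (0,-4.5) → rotate → (0.42153,-4.48021) → ×s → (0.38307,-4.07139) → (0.38,-4.07)
v3: (3,-1) → rotate → (3.08048,-0.71458) → ×s → (2.79939,-0.64938) → (2.80,-0.65)
v4: (3.5,0.5) → rotate → (3.43777,0.82566) → ×s → (3.12408,0.75032) → (3.12,0.75)
v5: (1,4) → rotate → (0.62091,4.07609) → ×s → (0.56425,3.70414) → (0.56,3.70)
v6: (-2.5,1) → rotate → (-2.58268,0.76142) → ×s → (-2.34701,0.69194) → (-2.35,0.69)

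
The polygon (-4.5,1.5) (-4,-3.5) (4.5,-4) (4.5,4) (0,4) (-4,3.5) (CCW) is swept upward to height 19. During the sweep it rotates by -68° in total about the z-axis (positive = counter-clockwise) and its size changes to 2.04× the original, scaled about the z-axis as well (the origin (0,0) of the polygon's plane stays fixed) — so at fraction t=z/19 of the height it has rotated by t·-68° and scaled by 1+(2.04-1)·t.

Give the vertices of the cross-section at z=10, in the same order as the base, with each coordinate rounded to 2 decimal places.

t = z/height = 10/19 = 0.526316
s = 1 + (scale-1)·z/height = 1 + (2.04-1)·10/19 = 1.547368
θ = twist·z/height = -68°·10/19 = -35.7895° = -0.624644 rad
cos θ = 0.811171, sin θ = -0.584809 (intermediates below are computed at full precision and shown rounded to 5 d.p.)
v1: (-4.5,1.5) → rotate → (-2.77306,3.84840) → ×s → (-4.29094,5.95489) → (-4.29,5.95)
v2: (-4,-3.5) → rotate → (-5.29152,-0.49986) → ×s → (-8.18792,-0.77348) → (-8.19,-0.77)
v3: (4.5,-4) → rotate → (1.31104,-5.87632) → ×s → (2.02866,-9.09284) → (2.03,-9.09)
v4: (4.5,4) → rotate → (5.98951,0.61305) → ×s → (9.26797,0.94861) → (9.27,0.95)
v5: (0,4) → rotate → (2.33923,3.24469) → ×s → (3.61966,5.02072) → (3.62,5.02)
v6: (-4,3.5) → rotate → (-1.19785,5.17833) → ×s → (-1.85352,8.01279) → (-1.85,8.01)

Cross-section at z=10: (-4.29,5.95) (-8.19,-0.77) (2.03,-9.09) (9.27,0.95) (3.62,5.02) (-1.85,8.01)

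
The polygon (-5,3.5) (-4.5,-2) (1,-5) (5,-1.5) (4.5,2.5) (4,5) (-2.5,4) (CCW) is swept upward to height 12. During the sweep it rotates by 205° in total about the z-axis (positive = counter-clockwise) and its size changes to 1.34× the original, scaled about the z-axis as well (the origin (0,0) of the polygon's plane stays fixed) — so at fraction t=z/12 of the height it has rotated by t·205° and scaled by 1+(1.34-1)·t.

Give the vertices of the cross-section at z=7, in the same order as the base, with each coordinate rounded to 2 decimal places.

t = z/height = 7/12 = 0.583333
s = 1 + (scale-1)·z/height = 1 + (1.34-1)·7/12 = 1.198333
θ = twist·z/height = 205°·7/12 = 119.5833° = 2.087123 rad
cos θ = -0.493689, sin θ = 0.869639 (intermediates below are computed at full precision and shown rounded to 5 d.p.)
v1: (-5,3.5) → rotate → (-0.57529,-6.07610) → ×s → (-0.68939,-7.28120) → (-0.69,-7.28)
v2: (-4.5,-2) → rotate → (3.96088,-2.92600) → ×s → (4.74645,-3.50632) → (4.75,-3.51)
v3: (1,-5) → rotate → (3.85450,3.33808) → ×s → (4.61898,4.00014) → (4.62,4.00)
v4: (5,-1.5) → rotate → (-1.16399,5.08873) → ×s → (-1.39484,6.09799) → (-1.39,6.10)
v5: (4.5,2.5) → rotate → (-4.39570,2.67915) → ×s → (-5.26751,3.21052) → (-5.27,3.21)
v6: (4,5) → rotate → (-6.32295,1.01011) → ×s → (-7.57700,1.21045) → (-7.58,1.21)
v7: (-2.5,4) → rotate → (-2.24433,-4.14885) → ×s → (-2.68946,-4.97171) → (-2.69,-4.97)

Cross-section at z=7: (-0.69,-7.28) (4.75,-3.51) (4.62,4.00) (-1.39,6.10) (-5.27,3.21) (-7.58,1.21) (-2.69,-4.97)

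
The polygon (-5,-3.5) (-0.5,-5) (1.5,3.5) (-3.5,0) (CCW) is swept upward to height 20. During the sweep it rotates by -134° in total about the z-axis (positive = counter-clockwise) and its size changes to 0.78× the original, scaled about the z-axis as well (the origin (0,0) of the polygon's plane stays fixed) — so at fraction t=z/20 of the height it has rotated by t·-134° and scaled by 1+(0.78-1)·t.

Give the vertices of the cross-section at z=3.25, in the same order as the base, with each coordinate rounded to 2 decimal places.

Cross-section at z=3.25: (-5.73,-1.35) (-2.24,-4.30) (2.60,2.60) (-3.13,1.25)

t = z/height = 3.25/20 = 0.1625
s = 1 + (scale-1)·z/height = 1 + (0.78-1)·3.25/20 = 0.964250
θ = twist·z/height = -134°·3.25/20 = -21.7750° = -0.380045 rad
cos θ = 0.928648, sin θ = -0.370963 (intermediates below are computed at full precision and shown rounded to 5 d.p.)
v1: (-5,-3.5) → rotate → (-5.94161,-1.39545) → ×s → (-5.72920,-1.34557) → (-5.73,-1.35)
v2: (-0.5,-5) → rotate → (-2.31914,-4.45776) → ×s → (-2.23623,-4.29839) → (-2.24,-4.30)
v3: (1.5,3.5) → rotate → (2.69134,2.69382) → ×s → (2.59513,2.59752) → (2.60,2.60)
v4: (-3.5,0) → rotate → (-3.25027,1.29837) → ×s → (-3.13407,1.25195) → (-3.13,1.25)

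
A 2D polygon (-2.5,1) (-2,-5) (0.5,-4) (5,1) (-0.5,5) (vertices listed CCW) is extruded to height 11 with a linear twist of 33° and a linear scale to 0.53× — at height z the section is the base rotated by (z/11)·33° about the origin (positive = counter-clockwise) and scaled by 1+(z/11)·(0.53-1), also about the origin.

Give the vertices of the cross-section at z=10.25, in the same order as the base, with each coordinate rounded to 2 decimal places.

Cross-section at z=10.25: (-1.49,-0.24) (0.47,-2.99) (1.39,-1.79) (2.13,1.92) (-1.68,2.27)

t = z/height = 10.25/11 = 0.931818
s = 1 + (scale-1)·z/height = 1 + (0.53-1)·10.25/11 = 0.562045
θ = twist·z/height = 33°·10.25/11 = 30.7500° = 0.536689 rad
cos θ = 0.859406, sin θ = 0.511293 (intermediates below are computed at full precision and shown rounded to 5 d.p.)
v1: (-2.5,1) → rotate → (-2.65981,-0.41883) → ×s → (-1.49493,-0.23540) → (-1.49,-0.24)
v2: (-2,-5) → rotate → (0.83765,-5.31962) → ×s → (0.47080,-2.98987) → (0.47,-2.99)
v3: (0.5,-4) → rotate → (2.47488,-3.18198) → ×s → (1.39099,-1.78842) → (1.39,-1.79)
v4: (5,1) → rotate → (3.78574,3.41587) → ×s → (2.12776,1.91988) → (2.13,1.92)
v5: (-0.5,5) → rotate → (-2.98617,4.04139) → ×s → (-1.67836,2.27144) → (-1.68,2.27)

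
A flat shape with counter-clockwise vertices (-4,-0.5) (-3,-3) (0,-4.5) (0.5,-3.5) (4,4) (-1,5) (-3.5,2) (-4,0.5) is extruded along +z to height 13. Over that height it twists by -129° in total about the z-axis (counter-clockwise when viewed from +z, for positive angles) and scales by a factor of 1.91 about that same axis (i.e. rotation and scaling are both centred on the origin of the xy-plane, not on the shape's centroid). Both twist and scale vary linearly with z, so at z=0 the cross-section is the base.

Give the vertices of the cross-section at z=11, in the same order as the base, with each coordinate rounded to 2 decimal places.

Cross-section at z=11: (1.49,6.98) (-3.27,6.76) (-7.52,2.61) (-6.14,1.20) (4.37,-9.01) (8.94,-1.23) (5.38,4.69) (3.16,6.40)

t = z/height = 11/13 = 0.846154
s = 1 + (scale-1)·z/height = 1 + (1.91-1)·11/13 = 1.770000
θ = twist·z/height = -129°·11/13 = -109.1538° = -1.905094 rad
cos θ = -0.328106, sin θ = -0.944641 (intermediates below are computed at full precision and shown rounded to 5 d.p.)
v1: (-4,-0.5) → rotate → (0.84010,3.94262) → ×s → (1.48698,6.97843) → (1.49,6.98)
v2: (-3,-3) → rotate → (-1.84961,3.81824) → ×s → (-3.27380,6.75829) → (-3.27,6.76)
v3: (0,-4.5) → rotate → (-4.25088,1.47648) → ×s → (-7.52407,2.61336) → (-7.52,2.61)
v4: (0.5,-3.5) → rotate → (-3.47030,0.67605) → ×s → (-6.14242,1.19661) → (-6.14,1.20)
v5: (4,4) → rotate → (2.46614,-5.09099) → ×s → (4.36507,-9.01105) → (4.37,-9.01)
v6: (-1,5) → rotate → (5.05131,-0.69589) → ×s → (8.94082,-1.23172) → (8.94,-1.23)
v7: (-3.5,2) → rotate → (3.03765,2.65003) → ×s → (5.37664,4.69056) → (5.38,4.69)
v8: (-4,0.5) → rotate → (1.78474,3.61451) → ×s → (3.15900,6.39768) → (3.16,6.40)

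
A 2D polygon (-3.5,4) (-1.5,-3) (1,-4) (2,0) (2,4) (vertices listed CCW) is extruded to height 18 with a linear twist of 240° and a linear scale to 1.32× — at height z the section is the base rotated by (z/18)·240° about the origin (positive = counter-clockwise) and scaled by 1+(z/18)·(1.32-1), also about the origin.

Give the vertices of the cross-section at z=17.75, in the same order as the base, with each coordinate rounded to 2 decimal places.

t = z/height = 17.75/18 = 0.986111
s = 1 + (scale-1)·z/height = 1 + (1.32-1)·17.75/18 = 1.315556
θ = twist·z/height = 240°·17.75/18 = 236.6667° = 4.130613 rad
cos θ = -0.549509, sin θ = -0.835488 (intermediates below are computed at full precision and shown rounded to 5 d.p.)
v1: (-3.5,4) → rotate → (5.26523,0.72617) → ×s → (6.92671,0.95532) → (6.93,0.96)
v2: (-1.5,-3) → rotate → (-1.68220,2.90176) → ×s → (-2.21303,3.81742) → (-2.21,3.82)
v3: (1,-4) → rotate → (-3.89146,1.36255) → ×s → (-5.11943,1.79251) → (-5.12,1.79)
v4: (2,0) → rotate → (-1.09902,-1.67098) → ×s → (-1.44582,-2.19826) → (-1.45,-2.20)
v5: (2,4) → rotate → (2.24293,-3.86901) → ×s → (2.95070,-5.08990) → (2.95,-5.09)

Cross-section at z=17.75: (6.93,0.96) (-2.21,3.82) (-5.12,1.79) (-1.45,-2.20) (2.95,-5.09)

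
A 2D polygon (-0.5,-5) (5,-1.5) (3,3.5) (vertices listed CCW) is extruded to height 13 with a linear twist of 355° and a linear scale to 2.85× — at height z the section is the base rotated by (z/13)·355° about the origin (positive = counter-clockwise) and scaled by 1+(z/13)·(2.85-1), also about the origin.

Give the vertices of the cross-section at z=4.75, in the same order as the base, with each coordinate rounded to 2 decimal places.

t = z/height = 4.75/13 = 0.365385
s = 1 + (scale-1)·z/height = 1 + (2.85-1)·4.75/13 = 1.675962
θ = twist·z/height = 355°·4.75/13 = 129.7115° = 2.263893 rad
cos θ = -0.638923, sin θ = 0.769271 (intermediates below are computed at full precision and shown rounded to 5 d.p.)
v1: (-0.5,-5) → rotate → (4.16582,2.80998) → ×s → (6.98175,4.70942) → (6.98,4.71)
v2: (5,-1.5) → rotate → (-2.04071,4.80474) → ×s → (-3.42015,8.05256) → (-3.42,8.05)
v3: (3,3.5) → rotate → (-4.60922,0.07158) → ×s → (-7.72487,0.11997) → (-7.72,0.12)

Cross-section at z=4.75: (6.98,4.71) (-3.42,8.05) (-7.72,0.12)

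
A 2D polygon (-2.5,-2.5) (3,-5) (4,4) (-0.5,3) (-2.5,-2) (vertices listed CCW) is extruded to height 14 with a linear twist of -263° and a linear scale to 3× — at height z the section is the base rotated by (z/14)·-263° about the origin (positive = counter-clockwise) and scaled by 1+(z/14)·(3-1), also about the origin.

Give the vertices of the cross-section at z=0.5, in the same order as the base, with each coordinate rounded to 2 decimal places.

t = z/height = 0.5/14 = 0.0357143
s = 1 + (scale-1)·z/height = 1 + (3-1)·0.5/14 = 1.071429
θ = twist·z/height = -263°·0.5/14 = -9.3929° = -0.163936 rad
cos θ = 0.986593, sin θ = -0.163203 (intermediates below are computed at full precision and shown rounded to 5 d.p.)
v1: (-2.5,-2.5) → rotate → (-2.87449,-2.05847) → ×s → (-3.07981,-2.20551) → (-3.08,-2.21)
v2: (3,-5) → rotate → (2.14376,-5.42257) → ×s → (2.29689,-5.80990) → (2.30,-5.81)
v3: (4,4) → rotate → (4.59918,3.29356) → ×s → (4.92769,3.52881) → (4.93,3.53)
v4: (-0.5,3) → rotate → (-0.00369,3.04138) → ×s → (-0.00395,3.25862) → (0.00,3.26)
v5: (-2.5,-2) → rotate → (-2.79289,-1.56518) → ×s → (-2.99238,-1.67698) → (-2.99,-1.68)

Cross-section at z=0.5: (-3.08,-2.21) (2.30,-5.81) (4.93,3.53) (0.00,3.26) (-2.99,-1.68)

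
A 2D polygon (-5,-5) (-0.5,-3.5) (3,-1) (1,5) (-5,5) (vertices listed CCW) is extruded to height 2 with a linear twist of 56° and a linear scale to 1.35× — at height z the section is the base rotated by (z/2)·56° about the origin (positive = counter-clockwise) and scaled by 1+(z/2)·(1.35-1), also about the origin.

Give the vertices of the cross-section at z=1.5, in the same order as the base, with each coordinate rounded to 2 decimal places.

Cross-section at z=1.5: (-0.47,-8.91) (2.49,-3.71) (3.66,1.60) (-3.29,5.54) (-8.91,0.47)

t = z/height = 1.5/2 = 0.75
s = 1 + (scale-1)·z/height = 1 + (1.35-1)·1.5/2 = 1.262500
θ = twist·z/height = 56°·1.5/2 = 42.0000° = 0.733038 rad
cos θ = 0.743145, sin θ = 0.669131 (intermediates below are computed at full precision and shown rounded to 5 d.p.)
v1: (-5,-5) → rotate → (-0.37007,-7.06138) → ×s → (-0.46721,-8.91499) → (-0.47,-8.91)
v2: (-0.5,-3.5) → rotate → (1.97038,-2.93557) → ×s → (2.48761,-3.70616) → (2.49,-3.71)
v3: (3,-1) → rotate → (2.89857,1.26425) → ×s → (3.65944,1.59611) → (3.66,1.60)
v4: (1,5) → rotate → (-2.60251,4.38485) → ×s → (-3.28567,5.53588) → (-3.29,5.54)
v5: (-5,5) → rotate → (-7.06138,0.37007) → ×s → (-8.91499,0.46721) → (-8.91,0.47)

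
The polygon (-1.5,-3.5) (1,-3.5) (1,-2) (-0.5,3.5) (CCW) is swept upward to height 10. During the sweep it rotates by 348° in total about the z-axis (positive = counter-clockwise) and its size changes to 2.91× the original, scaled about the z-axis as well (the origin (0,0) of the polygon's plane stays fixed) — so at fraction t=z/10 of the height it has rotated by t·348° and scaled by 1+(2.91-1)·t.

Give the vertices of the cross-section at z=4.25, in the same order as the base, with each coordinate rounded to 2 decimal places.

t = z/height = 4.25/10 = 0.425
s = 1 + (scale-1)·z/height = 1 + (2.91-1)·4.25/10 = 1.811750
θ = twist·z/height = 348°·4.25/10 = 147.9000° = 2.581342 rad
cos θ = -0.847122, sin θ = 0.531399 (intermediates below are computed at full precision and shown rounded to 5 d.p.)
v1: (-1.5,-3.5) → rotate → (3.13058,2.16783) → ×s → (5.67182,3.92756) → (5.67,3.93)
v2: (1,-3.5) → rotate → (1.01277,3.49633) → ×s → (1.83489,6.33447) → (1.83,6.33)
v3: (1,-2) → rotate → (0.21568,2.22564) → ×s → (0.39075,4.03231) → (0.39,4.03)
v4: (-0.5,3.5) → rotate → (-1.43633,-3.23063) → ×s → (-2.60228,-5.85309) → (-2.60,-5.85)

Cross-section at z=4.25: (5.67,3.93) (1.83,6.33) (0.39,4.03) (-2.60,-5.85)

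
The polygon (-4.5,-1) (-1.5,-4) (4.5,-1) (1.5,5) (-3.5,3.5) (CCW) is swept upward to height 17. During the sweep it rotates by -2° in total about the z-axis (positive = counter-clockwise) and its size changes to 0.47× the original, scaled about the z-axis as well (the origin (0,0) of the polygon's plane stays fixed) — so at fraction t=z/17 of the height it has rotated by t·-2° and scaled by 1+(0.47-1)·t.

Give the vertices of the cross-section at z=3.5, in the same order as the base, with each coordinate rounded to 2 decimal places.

Cross-section at z=3.5: (-4.02,-0.86) (-1.36,-3.55) (4.00,-0.92) (1.37,4.44) (-3.10,3.14)

t = z/height = 3.5/17 = 0.205882
s = 1 + (scale-1)·z/height = 1 + (0.47-1)·3.5/17 = 0.890882
θ = twist·z/height = -2°·3.5/17 = -0.4118° = -0.007187 rad
cos θ = 0.999974, sin θ = -0.007187 (intermediates below are computed at full precision and shown rounded to 5 d.p.)
v1: (-4.5,-1) → rotate → (-4.50707,-0.96763) → ×s → (-4.01527,-0.86205) → (-4.02,-0.86)
v2: (-1.5,-4) → rotate → (-1.52871,-3.98912) → ×s → (-1.36190,-3.55383) → (-1.36,-3.55)
v3: (4.5,-1) → rotate → (4.49270,-1.03231) → ×s → (4.00246,-0.91967) → (4.00,-0.92)
v4: (1.5,5) → rotate → (1.53589,4.98909) → ×s → (1.36830,4.44469) → (1.37,4.44)
v5: (-3.5,3.5) → rotate → (-3.47476,3.52506) → ×s → (-3.09560,3.14042) → (-3.10,3.14)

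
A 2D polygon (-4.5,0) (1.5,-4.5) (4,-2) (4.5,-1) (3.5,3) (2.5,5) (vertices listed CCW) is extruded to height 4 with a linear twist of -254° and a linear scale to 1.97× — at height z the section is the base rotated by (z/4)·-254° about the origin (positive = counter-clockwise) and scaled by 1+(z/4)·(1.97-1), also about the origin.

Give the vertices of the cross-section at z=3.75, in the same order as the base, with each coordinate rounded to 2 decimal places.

Cross-section at z=3.75: (4.54,-7.30) (5.78,6.97) (-0.79,8.50) (-2.92,8.30) (-8.39,2.65) (-10.63,-0.99)

t = z/height = 3.75/4 = 0.9375
s = 1 + (scale-1)·z/height = 1 + (1.97-1)·3.75/4 = 1.909375
θ = twist·z/height = -254°·3.75/4 = -238.1250° = -4.156065 rad
cos θ = -0.528068, sin θ = 0.849202 (intermediates below are computed at full precision and shown rounded to 5 d.p.)
v1: (-4.5,0) → rotate → (2.37631,-3.82141) → ×s → (4.53726,-7.29650) → (4.54,-7.30)
v2: (1.5,-4.5) → rotate → (3.02931,3.65011) → ×s → (5.78409,6.96943) → (5.78,6.97)
v3: (4,-2) → rotate → (-0.41387,4.45294) → ×s → (-0.79023,8.50234) → (-0.79,8.50)
v4: (4.5,-1) → rotate → (-1.52710,4.34948) → ×s → (-2.91581,8.30478) → (-2.92,8.30)
v5: (3.5,3) → rotate → (-4.39584,1.38800) → ×s → (-8.39331,2.65022) → (-8.39,2.65)
v6: (2.5,5) → rotate → (-5.56618,-0.51733) → ×s → (-10.62793,-0.98778) → (-10.63,-0.99)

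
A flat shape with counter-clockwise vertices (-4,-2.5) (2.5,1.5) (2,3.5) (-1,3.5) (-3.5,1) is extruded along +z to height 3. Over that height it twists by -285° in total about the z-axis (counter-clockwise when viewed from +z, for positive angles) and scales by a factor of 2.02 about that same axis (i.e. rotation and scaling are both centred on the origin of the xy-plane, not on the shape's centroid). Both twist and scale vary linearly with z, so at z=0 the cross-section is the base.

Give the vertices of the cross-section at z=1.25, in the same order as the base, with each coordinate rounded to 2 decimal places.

t = z/height = 1.25/3 = 0.416667
s = 1 + (scale-1)·z/height = 1 + (2.02-1)·1.25/3 = 1.425000
θ = twist·z/height = -285°·1.25/3 = -118.7500° = -2.072578 rad
cos θ = -0.480989, sin θ = -0.876727 (intermediates below are computed at full precision and shown rounded to 5 d.p.)
v1: (-4,-2.5) → rotate → (-0.26786,4.70938) → ×s → (-0.38170,6.71086) → (-0.38,6.71)
v2: (2.5,1.5) → rotate → (0.11262,-2.91330) → ×s → (0.16048,-4.15145) → (0.16,-4.15)
v3: (2,3.5) → rotate → (2.10657,-3.43691) → ×s → (3.00186,-4.89760) → (3.00,-4.90)
v4: (-1,3.5) → rotate → (3.54953,-0.80673) → ×s → (5.05808,-1.14960) → (5.06,-1.15)
v5: (-3.5,1) → rotate → (2.56019,2.58755) → ×s → (3.64827,3.68727) → (3.65,3.69)

Cross-section at z=1.25: (-0.38,6.71) (0.16,-4.15) (3.00,-4.90) (5.06,-1.15) (3.65,3.69)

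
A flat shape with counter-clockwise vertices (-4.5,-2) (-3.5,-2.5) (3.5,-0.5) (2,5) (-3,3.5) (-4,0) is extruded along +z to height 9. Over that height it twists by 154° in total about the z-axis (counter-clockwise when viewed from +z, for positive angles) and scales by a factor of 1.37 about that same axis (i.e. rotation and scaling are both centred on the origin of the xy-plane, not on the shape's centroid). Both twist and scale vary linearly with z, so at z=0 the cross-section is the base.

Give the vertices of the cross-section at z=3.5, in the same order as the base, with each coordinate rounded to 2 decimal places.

Cross-section at z=3.5: (-0.60,-5.60) (0.47,-4.90) (2.50,3.18) (-3.80,4.85) (-5.18,-0.96) (-2.30,-3.96)

t = z/height = 3.5/9 = 0.388889
s = 1 + (scale-1)·z/height = 1 + (1.37-1)·3.5/9 = 1.143889
θ = twist·z/height = 154°·3.5/9 = 59.8889° = 1.045258 rad
cos θ = 0.501679, sin θ = 0.865054 (intermediates below are computed at full precision and shown rounded to 5 d.p.)
v1: (-4.5,-2) → rotate → (-0.52744,-4.89610) → ×s → (-0.60334,-5.60060) → (-0.60,-5.60)
v2: (-3.5,-2.5) → rotate → (0.40676,-4.28189) → ×s → (0.46529,-4.89800) → (0.47,-4.90)
v3: (3.5,-0.5) → rotate → (2.18840,2.77685) → ×s → (2.50329,3.17641) → (2.50,3.18)
v4: (2,5) → rotate → (-3.32191,4.23850) → ×s → (-3.79990,4.84837) → (-3.80,4.85)
v5: (-3,3.5) → rotate → (-4.53273,-0.83929) → ×s → (-5.18493,-0.96005) → (-5.18,-0.96)
v6: (-4,0) → rotate → (-2.00671,-3.46022) → ×s → (-2.29546,-3.95810) → (-2.30,-3.96)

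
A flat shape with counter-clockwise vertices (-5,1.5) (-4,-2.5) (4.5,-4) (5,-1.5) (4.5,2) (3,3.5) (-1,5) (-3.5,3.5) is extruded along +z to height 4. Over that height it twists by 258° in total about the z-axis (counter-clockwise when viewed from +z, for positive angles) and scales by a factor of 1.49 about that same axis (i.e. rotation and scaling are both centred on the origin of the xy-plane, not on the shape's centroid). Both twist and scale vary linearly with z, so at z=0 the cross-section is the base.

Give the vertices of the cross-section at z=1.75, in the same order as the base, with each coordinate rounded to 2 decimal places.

t = z/height = 1.75/4 = 0.4375
s = 1 + (scale-1)·z/height = 1 + (1.49-1)·1.75/4 = 1.214375
θ = twist·z/height = 258°·1.75/4 = 112.8750° = 1.970040 rad
cos θ = -0.388722, sin θ = 0.921355 (intermediates below are computed at full precision and shown rounded to 5 d.p.)
v1: (-5,1.5) → rotate → (0.56158,-5.18986) → ×s → (0.68197,-6.30243) → (0.68,-6.30)
v2: (-4,-2.5) → rotate → (3.85828,-2.71362) → ×s → (4.68539,-3.29535) → (4.69,-3.30)
v3: (4.5,-4) → rotate → (1.93617,5.70099) → ×s → (2.35124,6.92313) → (2.35,6.92)
v4: (5,-1.5) → rotate → (-0.56158,5.18986) → ×s → (-0.68197,6.30243) → (-0.68,6.30)
v5: (4.5,2) → rotate → (-3.59196,3.36865) → ×s → (-4.36199,4.09081) → (-4.36,4.09)
v6: (3,3.5) → rotate → (-4.39091,1.40354) → ×s → (-5.33221,1.70442) → (-5.33,1.70)
v7: (-1,5) → rotate → (-4.21805,-2.86496) → ×s → (-5.12230,-3.47914) → (-5.12,-3.48)
v8: (-3.5,3.5) → rotate → (-1.86422,-4.58527) → ×s → (-2.26386,-5.56824) → (-2.26,-5.57)

Cross-section at z=1.75: (0.68,-6.30) (4.69,-3.30) (2.35,6.92) (-0.68,6.30) (-4.36,4.09) (-5.33,1.70) (-5.12,-3.48) (-2.26,-5.57)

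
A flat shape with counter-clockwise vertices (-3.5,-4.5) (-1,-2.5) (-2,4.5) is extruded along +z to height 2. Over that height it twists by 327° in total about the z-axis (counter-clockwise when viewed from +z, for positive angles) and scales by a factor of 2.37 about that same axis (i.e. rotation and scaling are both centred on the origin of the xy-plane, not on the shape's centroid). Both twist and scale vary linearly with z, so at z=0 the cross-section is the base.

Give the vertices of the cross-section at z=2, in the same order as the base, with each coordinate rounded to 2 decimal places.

t = z/height = 2/2 = 1
s = 1 + (scale-1)·z/height = 1 + (2.37-1)·2/2 = 2.370000
θ = twist·z/height = 327°·2/2 = 327.0000° = 5.707227 rad
cos θ = 0.838671, sin θ = -0.544639 (intermediates below are computed at full precision and shown rounded to 5 d.p.)
v1: (-3.5,-4.5) → rotate → (-5.38622,-1.86778) → ×s → (-12.76535,-4.42664) → (-12.77,-4.43)
v2: (-1,-2.5) → rotate → (-2.20027,-1.55204) → ×s → (-5.21464,-3.67833) → (-5.21,-3.68)
v3: (-2,4.5) → rotate → (0.77353,4.86330) → ×s → (1.83328,11.52601) → (1.83,11.53)

Cross-section at z=2: (-12.77,-4.43) (-5.21,-3.68) (1.83,11.53)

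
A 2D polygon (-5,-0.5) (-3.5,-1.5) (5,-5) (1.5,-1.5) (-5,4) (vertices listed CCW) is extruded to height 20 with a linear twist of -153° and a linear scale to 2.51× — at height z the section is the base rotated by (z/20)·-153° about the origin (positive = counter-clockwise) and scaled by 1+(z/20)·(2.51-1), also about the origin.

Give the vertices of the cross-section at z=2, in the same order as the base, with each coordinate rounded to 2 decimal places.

t = z/height = 2/20 = 0.1
s = 1 + (scale-1)·z/height = 1 + (2.51-1)·2/20 = 1.151000
θ = twist·z/height = -153°·2/20 = -15.3000° = -0.267035 rad
cos θ = 0.964557, sin θ = -0.263873 (intermediates below are computed at full precision and shown rounded to 5 d.p.)
v1: (-5,-0.5) → rotate → (-4.95472,0.83709) → ×s → (-5.70289,0.96349) → (-5.70,0.96)
v2: (-3.5,-1.5) → rotate → (-3.77176,-0.52328) → ×s → (-4.34130,-0.60230) → (-4.34,-0.60)
v3: (5,-5) → rotate → (3.50342,-6.14215) → ×s → (4.03244,-7.06962) → (4.03,-7.07)
v4: (1.5,-1.5) → rotate → (1.05103,-1.84265) → ×s → (1.20973,-2.12089) → (1.21,-2.12)
v5: (-5,4) → rotate → (-3.76729,5.17759) → ×s → (-4.33616,5.95941) → (-4.34,5.96)

Cross-section at z=2: (-5.70,0.96) (-4.34,-0.60) (4.03,-7.07) (1.21,-2.12) (-4.34,5.96)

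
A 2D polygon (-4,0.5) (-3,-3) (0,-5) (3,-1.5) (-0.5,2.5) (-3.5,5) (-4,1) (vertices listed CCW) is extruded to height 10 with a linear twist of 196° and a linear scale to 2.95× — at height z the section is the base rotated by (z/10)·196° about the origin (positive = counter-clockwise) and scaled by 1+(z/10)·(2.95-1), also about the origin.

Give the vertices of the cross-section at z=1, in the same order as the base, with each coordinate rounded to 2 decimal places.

Cross-section at z=1: (-4.70,-1.04) (-2.17,-4.58) (2.00,-5.63) (3.98,-0.49) (-1.57,2.61) (-5.94,4.23) (-4.90,-0.48)

t = z/height = 1/10 = 0.1
s = 1 + (scale-1)·z/height = 1 + (2.95-1)·1/10 = 1.195000
θ = twist·z/height = 196°·1/10 = 19.6000° = 0.342085 rad
cos θ = 0.942057, sin θ = 0.335452 (intermediates below are computed at full precision and shown rounded to 5 d.p.)
v1: (-4,0.5) → rotate → (-3.93596,-0.87078) → ×s → (-4.70347,-1.04058) → (-4.70,-1.04)
v2: (-3,-3) → rotate → (-1.81982,-3.83253) → ×s → (-2.17468,-4.57987) → (-2.17,-4.58)
v3: (0,-5) → rotate → (1.67726,-4.71029) → ×s → (2.00432,-5.62879) → (2.00,-5.63)
v4: (3,-1.5) → rotate → (3.32935,-0.40673) → ×s → (3.97857,-0.48604) → (3.98,-0.49)
v5: (-0.5,2.5) → rotate → (-1.30966,2.18742) → ×s → (-1.56504,2.61396) → (-1.57,2.61)
v6: (-3.5,5) → rotate → (-4.97446,3.53621) → ×s → (-5.94448,4.22577) → (-5.94,4.23)
v7: (-4,1) → rotate → (-4.10368,-0.39975) → ×s → (-4.90390,-0.47770) → (-4.90,-0.48)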